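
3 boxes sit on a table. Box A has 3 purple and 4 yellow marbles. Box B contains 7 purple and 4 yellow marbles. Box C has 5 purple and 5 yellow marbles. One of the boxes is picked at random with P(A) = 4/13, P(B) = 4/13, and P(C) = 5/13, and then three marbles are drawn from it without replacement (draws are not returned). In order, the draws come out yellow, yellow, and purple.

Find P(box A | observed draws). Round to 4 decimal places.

0.3988

For each hypothesis, P(data | H) works out to: P(data | box A) = (4/7)(3/6)(3/5) = 0.17143; P(data | box B) = (4/11)(3/10)(7/9) = 0.084848; P(data | box C) = (5/10)(4/9)(5/8) = 0.13889.
Multiplying each by its prior: 4/13 · 0.17143 = 0.052747, 4/13 · 0.084848 = 0.026107, 5/13 · 0.13889 = 0.053419; these sum to 0.13227.
Therefore the posterior P(box A | data) = (0.052747) / (0.13227) = 0.39877.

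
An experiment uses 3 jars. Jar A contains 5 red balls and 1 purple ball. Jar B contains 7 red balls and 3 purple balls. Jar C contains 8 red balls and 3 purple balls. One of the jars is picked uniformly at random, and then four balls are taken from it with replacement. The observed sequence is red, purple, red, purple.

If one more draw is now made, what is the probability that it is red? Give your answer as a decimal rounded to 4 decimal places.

The likelihood of the observed sequence under each hypothesis: P(data | jar A) = (5/6)(1/6)(5/6)(1/6) = 0.01929; P(data | jar B) = (7/10)(3/10)(7/10)(3/10) = 0.0441; P(data | jar C) = (8/11)(3/11)(8/11)(3/11) = 0.039342.
Multiplying each by its prior: 1/3 · 0.01929 = 0.00643, 1/3 · 0.0441 = 0.0147, 1/3 · 0.039342 = 0.013114; these sum to 0.034244.
The posterior is then P(jar A | data) = 0.18777, P(jar B | data) = 0.42927, P(jar C | data) = 0.38295.
Averaging over the posterior, P(red next | data) = (5/6)(0.18777) + (7/10)(0.42927) + (8/11)(0.38295) = 0.73548.

0.7355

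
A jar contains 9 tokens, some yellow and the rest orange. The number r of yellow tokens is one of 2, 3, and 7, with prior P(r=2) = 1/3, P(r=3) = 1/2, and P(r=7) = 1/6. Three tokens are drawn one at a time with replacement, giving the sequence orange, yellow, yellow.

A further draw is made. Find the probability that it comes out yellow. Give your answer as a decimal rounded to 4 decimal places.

0.4515

For each hypothesis, P(data | H) works out to: P(data | r = 2) = (7/9)(2/9)(2/9) = 0.038409; P(data | r = 3) = (6/9)(3/9)(3/9) = 0.074074; P(data | r = 7) = (2/9)(7/9)(7/9) = 0.13443.
Weighting by the prior gives 1/3 · 0.038409 = 0.012803, 1/2 · 0.074074 = 0.037037, 1/6 · 0.13443 = 0.022405; these sum to 0.072245.
Normalising, the posterior is P(r = 2 | data) = 0.17722, P(r = 3 | data) = 0.51266, P(r = 7 | data) = 0.31013.
Averaging over the posterior, P(yellow next | data) = (2/9)(0.17722) + (1/3)(0.51266) + (7/9)(0.31013) = 0.45148.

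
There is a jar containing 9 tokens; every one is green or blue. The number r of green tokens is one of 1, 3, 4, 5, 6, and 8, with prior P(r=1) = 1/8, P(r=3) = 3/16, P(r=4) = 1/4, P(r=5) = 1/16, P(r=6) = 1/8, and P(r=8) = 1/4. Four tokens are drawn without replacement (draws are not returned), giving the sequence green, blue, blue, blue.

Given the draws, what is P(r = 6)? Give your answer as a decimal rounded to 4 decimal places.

For each hypothesis, P(data | H) works out to: P(data | r = 1) = (1/9)(8/8)(7/7)(6/6) = 0.11111; P(data | r = 3) = (3/9)(6/8)(5/7)(4/6) = 0.11905; P(data | r = 4) = (4/9)(5/8)(4/7)(3/6) = 0.079365; P(data | r = 5) = (5/9)(4/8)(3/7)(2/6) = 0.039683; P(data | r = 6) = (6/9)(3/8)(2/7)(1/6) = 0.011905; P(data | r = 8) = (8/9)(1/8)(0/7) = 0.
Weighting by the prior gives 1/8 · 0.11111 = 0.013889, 3/16 · 0.11905 = 0.022321, 1/4 · 0.079365 = 0.019841, 1/16 · 0.039683 = 0.0024802, 1/8 · 0.011905 = 0.0014881, 1/4 · 0 = 0; with total 0.06002.
So P(r = 6 | data) = (0.0014881) / (0.06002) = 0.024793.

0.0248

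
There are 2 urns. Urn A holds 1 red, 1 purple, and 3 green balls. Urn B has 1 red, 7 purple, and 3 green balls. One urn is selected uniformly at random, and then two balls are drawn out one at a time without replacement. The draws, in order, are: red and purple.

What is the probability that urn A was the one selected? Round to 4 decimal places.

Under each hypothesis, the probability of the observed sequence is: P(data | urn A) = (1/5)(1/4) = 1/20; P(data | urn B) = (1/11)(7/10) = 7/110.
The prior-weighted likelihoods are 1/2 · 1/20 = 1/40, 1/2 · 7/110 = 7/220; summing to 5/88.
Therefore the posterior P(urn A | data) = (1/40) / (5/88) = 11/25.

0.4400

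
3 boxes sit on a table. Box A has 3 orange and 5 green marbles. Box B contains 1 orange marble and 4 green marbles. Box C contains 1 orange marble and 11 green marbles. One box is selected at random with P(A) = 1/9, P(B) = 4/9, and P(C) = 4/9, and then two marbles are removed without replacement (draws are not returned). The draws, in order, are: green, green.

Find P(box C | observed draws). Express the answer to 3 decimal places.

Under each hypothesis, the probability of the observed sequence is: P(data | box A) = (5/8)(4/7) = 0.35714; P(data | box B) = (4/5)(3/4) = 0.6; P(data | box C) = (11/12)(10/11) = 0.83333.
Multiplying each by its prior: 1/9 · 0.35714 = 0.039683, 4/9 · 0.6 = 0.26667, 4/9 · 0.83333 = 0.37037; with total 0.67672.
By Bayes' rule, P(box C | data) = (0.37037) / (0.67672) = 0.5473.

0.547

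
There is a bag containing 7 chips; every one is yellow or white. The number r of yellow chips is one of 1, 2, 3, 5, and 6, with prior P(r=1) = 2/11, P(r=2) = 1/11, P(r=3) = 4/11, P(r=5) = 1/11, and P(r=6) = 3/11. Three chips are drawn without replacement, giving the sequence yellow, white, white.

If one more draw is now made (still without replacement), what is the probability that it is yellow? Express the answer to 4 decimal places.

0.3622

Compute the likelihood of the observed sequence for each case: P(data | r = 1) = (1/7)(6/6)(5/5) = 0.14286; P(data | r = 2) = (2/7)(5/6)(4/5) = 0.19048; P(data | r = 3) = (3/7)(4/6)(3/5) = 0.17143; P(data | r = 5) = (5/7)(2/6)(1/5) = 0.047619; P(data | r = 6) = (6/7)(1/6)(0/5) = 0.
Multiplying each by its prior: 2/11 · 0.14286 = 0.025974, 1/11 · 0.19048 = 0.017316, 4/11 · 0.17143 = 0.062338, 1/11 · 0.047619 = 0.004329, 3/11 · 0 = 0; with total 0.10996.
Dividing through by the total gives posterior P(r = 1 | data) = 0.23622, P(r = 2 | data) = 0.15748, P(r = 3 | data) = 0.56693, P(r = 5 | data) = 0.03937, P(r = 6 | data) = 0.
So P(yellow next | data) = Σ P(yellow next | H) P(H | data) = (0)(0.23622) + (1/4)(0.15748) + (1/2)(0.56693) + (1)(0.03937) = 0.3622.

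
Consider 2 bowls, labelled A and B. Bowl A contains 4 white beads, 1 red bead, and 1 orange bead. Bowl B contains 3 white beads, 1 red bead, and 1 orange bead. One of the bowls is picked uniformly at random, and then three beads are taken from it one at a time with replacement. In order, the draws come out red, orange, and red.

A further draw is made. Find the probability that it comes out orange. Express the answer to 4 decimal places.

The likelihood of the observed sequence under each hypothesis: P(data | bowl A) = (1/6)(1/6)(1/6) = 0.0046296; P(data | bowl B) = (1/5)(1/5)(1/5) = 0.008.
The prior-weighted likelihoods are 1/2 · 0.0046296 = 0.0023148, 1/2 · 0.008 = 0.004; these sum to 0.0063148.
Dividing through by the total gives posterior P(bowl A | data) = 0.36657, P(bowl B | data) = 0.63343.
So P(orange next | data) = Σ P(orange next | H) P(H | data) = (1/6)(0.36657) + (1/5)(0.63343) = 0.18778.

0.1878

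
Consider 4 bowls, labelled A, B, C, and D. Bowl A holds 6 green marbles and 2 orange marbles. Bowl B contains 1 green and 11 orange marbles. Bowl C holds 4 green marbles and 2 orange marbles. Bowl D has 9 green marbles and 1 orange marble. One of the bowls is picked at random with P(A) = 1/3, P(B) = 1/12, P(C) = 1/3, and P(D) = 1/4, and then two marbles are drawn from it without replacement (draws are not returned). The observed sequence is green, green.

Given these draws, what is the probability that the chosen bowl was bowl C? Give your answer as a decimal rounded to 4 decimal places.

For each hypothesis, P(data | H) works out to: P(data | bowl A) = (6/8)(5/7) = 15/28; P(data | bowl B) = (1/12)(0/11) = 0; P(data | bowl C) = (4/6)(3/5) = 2/5; P(data | bowl D) = (9/10)(8/9) = 4/5.
Multiplying each by its prior: 1/3 · 15/28 = 5/28, 1/12 · 0 = 0, 1/3 · 2/5 = 2/15, 1/4 · 4/5 = 1/5; these sum to 43/84.
Hence P(bowl C | data) = (2/15) / (43/84) = 56/215.

0.2605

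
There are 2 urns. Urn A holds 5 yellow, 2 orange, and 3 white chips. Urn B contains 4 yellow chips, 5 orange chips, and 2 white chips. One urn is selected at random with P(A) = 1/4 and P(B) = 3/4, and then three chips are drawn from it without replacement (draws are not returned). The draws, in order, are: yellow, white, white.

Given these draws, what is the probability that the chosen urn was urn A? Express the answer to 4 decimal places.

The likelihood of the observed sequence under each hypothesis: P(data | urn A) = (5/10)(3/9)(2/8) = 0.041667; P(data | urn B) = (4/11)(2/10)(1/9) = 0.0080808.
Multiplying each by its prior: 1/4 · 0.041667 = 0.010417, 3/4 · 0.0080808 = 0.0060606; these sum to 0.016477.
Hence P(urn A | data) = (0.010417) / (0.016477) = 0.63218.

0.6322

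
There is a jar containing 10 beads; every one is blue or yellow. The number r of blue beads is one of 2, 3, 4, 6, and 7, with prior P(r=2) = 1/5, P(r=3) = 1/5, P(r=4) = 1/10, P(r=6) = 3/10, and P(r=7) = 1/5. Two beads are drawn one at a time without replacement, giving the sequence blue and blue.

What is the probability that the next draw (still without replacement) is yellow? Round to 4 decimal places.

For each hypothesis, P(data | H) works out to: P(data | r = 2) = (2/10)(1/9) = 1/45; P(data | r = 3) = (3/10)(2/9) = 1/15; P(data | r = 4) = (4/10)(3/9) = 2/15; P(data | r = 6) = (6/10)(5/9) = 1/3; P(data | r = 7) = (7/10)(6/9) = 7/15.
Multiplying each by its prior: 1/5 · 1/45 = 1/225, 1/5 · 1/15 = 1/75, 1/10 · 2/15 = 1/75, 3/10 · 1/3 = 1/10, 1/5 · 7/15 = 7/75; with total 101/450.
Dividing through by the total gives posterior P(r = 2 | data) = 2/101, P(r = 3 | data) = 6/101, P(r = 4 | data) = 6/101, P(r = 6 | data) = 45/101, P(r = 7 | data) = 42/101.
Averaging over the posterior, P(yellow next | data) = (1)(2/101) + (7/8)(6/101) + (3/4)(6/101) + (1/2)(45/101) + (3/8)(42/101) = 50/101.

0.4950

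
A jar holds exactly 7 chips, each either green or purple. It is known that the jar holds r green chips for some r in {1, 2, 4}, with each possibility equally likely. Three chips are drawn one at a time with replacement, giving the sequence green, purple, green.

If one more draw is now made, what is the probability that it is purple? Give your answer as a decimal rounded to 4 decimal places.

Under each hypothesis, the probability of the observed sequence is: P(data | r = 1) = (1/7)(6/7)(1/7) = 0.017493; P(data | r = 2) = (2/7)(5/7)(2/7) = 0.058309; P(data | r = 4) = (4/7)(3/7)(4/7) = 0.13994.
Weighting by the prior gives 1/3 · 0.017493 = 0.0058309, 1/3 · 0.058309 = 0.019436, 1/3 · 0.13994 = 0.046647; these sum to 0.071914.
The posterior is then P(r = 1 | data) = 0.081081, P(r = 2 | data) = 0.27027, P(r = 4 | data) = 0.64865.
The predictive probability is P(purple next | data) = (6/7)(0.081081) + (5/7)(0.27027) + (3/7)(0.64865) = 0.54054.

0.5405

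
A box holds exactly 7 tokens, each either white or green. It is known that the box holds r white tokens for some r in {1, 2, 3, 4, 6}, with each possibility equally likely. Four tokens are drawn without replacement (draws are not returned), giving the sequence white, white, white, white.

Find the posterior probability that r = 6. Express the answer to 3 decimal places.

0.938

Under each hypothesis, the probability of the observed sequence is: P(data | r = 1) = (1/7)(0/6) = 0; P(data | r = 2) = (2/7)(1/6)(0/5) = 0; P(data | r = 3) = (3/7)(2/6)(1/5)(0/4) = 0; P(data | r = 4) = (4/7)(3/6)(2/5)(1/4) = 1/35; P(data | r = 6) = (6/7)(5/6)(4/5)(3/4) = 3/7.
The prior-weighted likelihoods are 1/5 · 0 = 0, 1/5 · 0 = 0, 1/5 · 0 = 0, 1/5 · 1/35 = 1/175, 1/5 · 3/7 = 3/35; summing to 16/175.
Therefore the posterior P(r = 6 | data) = (3/35) / (16/175) = 15/16.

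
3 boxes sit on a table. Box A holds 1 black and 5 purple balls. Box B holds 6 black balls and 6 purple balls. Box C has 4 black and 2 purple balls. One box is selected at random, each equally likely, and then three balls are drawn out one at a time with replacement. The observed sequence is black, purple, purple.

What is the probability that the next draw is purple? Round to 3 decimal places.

0.583

The likelihood of the observed sequence under each hypothesis: P(data | box A) = (1/6)(5/6)(5/6) = 25/216; P(data | box B) = (6/12)(6/12)(6/12) = 1/8; P(data | box C) = (4/6)(2/6)(2/6) = 2/27.
Multiplying each by its prior: 1/3 · 25/216 = 25/648, 1/3 · 1/8 = 1/24, 1/3 · 2/27 = 2/81; with total 17/162.
Dividing through by the total gives posterior P(box A | data) = 25/68, P(box B | data) = 27/68, P(box C | data) = 4/17.
So P(purple next | data) = Σ P(purple next | H) P(H | data) = (5/6)(25/68) + (1/2)(27/68) + (1/3)(4/17) = 7/12.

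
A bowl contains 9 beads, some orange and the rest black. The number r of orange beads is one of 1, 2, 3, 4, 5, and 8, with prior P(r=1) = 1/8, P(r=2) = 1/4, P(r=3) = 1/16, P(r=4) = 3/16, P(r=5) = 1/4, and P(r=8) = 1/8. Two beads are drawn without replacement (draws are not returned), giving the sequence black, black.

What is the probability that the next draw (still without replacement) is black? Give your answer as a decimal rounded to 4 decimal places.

0.6521

Compute the likelihood of the observed sequence for each case: P(data | r = 1) = (8/9)(7/8) = 7/9; P(data | r = 2) = (7/9)(6/8) = 7/12; P(data | r = 3) = (6/9)(5/8) = 5/12; P(data | r = 4) = (5/9)(4/8) = 5/18; P(data | r = 5) = (4/9)(3/8) = 1/6; P(data | r = 8) = (1/9)(0/8) = 0.
The prior-weighted likelihoods are 1/8 · 7/9 = 7/72, 1/4 · 7/12 = 7/48, 1/16 · 5/12 = 5/192, 3/16 · 5/18 = 5/96, 1/4 · 1/6 = 1/24, 1/8 · 0 = 0; these sum to 209/576.
Normalising, the posterior is P(r = 1 | data) = 0.26794, P(r = 2 | data) = 0.40191, P(r = 3 | data) = 0.07177, P(r = 4 | data) = 0.14354, P(r = 5 | data) = 0.11483, P(r = 8 | data) = 0.
Averaging over the posterior, P(black next | data) = (6/7)(0.26794) + (5/7)(0.40191) + (4/7)(0.07177) + (3/7)(0.14354) + (2/7)(0.11483) = 0.65208.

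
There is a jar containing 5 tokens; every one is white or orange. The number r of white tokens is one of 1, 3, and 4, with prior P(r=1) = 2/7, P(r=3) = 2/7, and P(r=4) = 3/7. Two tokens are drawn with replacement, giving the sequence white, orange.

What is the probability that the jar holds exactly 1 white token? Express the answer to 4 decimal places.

The likelihood of the observed sequence under each hypothesis: P(data | r = 1) = (1/5)(4/5) = 4/25; P(data | r = 3) = (3/5)(2/5) = 6/25; P(data | r = 4) = (4/5)(1/5) = 4/25.
Multiplying each by its prior: 2/7 · 4/25 = 8/175, 2/7 · 6/25 = 12/175, 3/7 · 4/25 = 12/175; with total 32/175.
Therefore the posterior P(r = 1 | data) = (8/175) / (32/175) = 1/4.

0.2500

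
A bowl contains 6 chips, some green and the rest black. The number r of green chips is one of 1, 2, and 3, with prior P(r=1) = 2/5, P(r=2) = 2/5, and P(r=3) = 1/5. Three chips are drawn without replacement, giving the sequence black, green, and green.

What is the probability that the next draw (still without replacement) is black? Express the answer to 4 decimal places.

0.8235

For each hypothesis, P(data | H) works out to: P(data | r = 1) = (5/6)(1/5)(0/4) = 0; P(data | r = 2) = (4/6)(2/5)(1/4) = 1/15; P(data | r = 3) = (3/6)(3/5)(2/4) = 3/20.
Multiplying each by its prior: 2/5 · 0 = 0, 2/5 · 1/15 = 2/75, 1/5 · 3/20 = 3/100; these sum to 17/300.
Dividing through by the total gives posterior P(r = 1 | data) = 0, P(r = 2 | data) = 8/17, P(r = 3 | data) = 9/17.
The predictive probability is P(black next | data) = (1)(8/17) + (2/3)(9/17) = 14/17.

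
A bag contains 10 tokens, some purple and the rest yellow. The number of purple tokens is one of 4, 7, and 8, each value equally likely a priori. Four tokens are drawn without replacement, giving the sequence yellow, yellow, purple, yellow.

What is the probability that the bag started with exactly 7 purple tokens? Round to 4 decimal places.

The likelihood of the observed sequence under each hypothesis: P(data | r = 4) = (6/10)(5/9)(4/8)(4/7) = 2/21; P(data | r = 7) = (3/10)(2/9)(7/8)(1/7) = 1/120; P(data | r = 8) = (2/10)(1/9)(8/8)(0/7) = 0.
Weighting by the prior gives 1/3 · 2/21 = 2/63, 1/3 · 1/120 = 1/360, 1/3 · 0 = 0; with total 29/840.
Hence P(r = 7 | data) = (1/360) / (29/840) = 7/87.

0.0805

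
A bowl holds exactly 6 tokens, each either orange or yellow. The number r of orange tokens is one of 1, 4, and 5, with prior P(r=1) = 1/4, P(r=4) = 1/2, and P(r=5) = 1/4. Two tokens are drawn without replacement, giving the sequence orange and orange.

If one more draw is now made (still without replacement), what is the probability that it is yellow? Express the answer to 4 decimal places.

0.3864

Compute the likelihood of the observed sequence for each case: P(data | r = 1) = (1/6)(0/5) = 0; P(data | r = 4) = (4/6)(3/5) = 2/5; P(data | r = 5) = (5/6)(4/5) = 2/3.
The prior-weighted likelihoods are 1/4 · 0 = 0, 1/2 · 2/5 = 1/5, 1/4 · 2/3 = 1/6; these sum to 11/30.
Dividing through by the total gives posterior P(r = 1 | data) = 0, P(r = 4 | data) = 6/11, P(r = 5 | data) = 5/11.
So P(yellow next | data) = Σ P(yellow next | H) P(H | data) = (1/2)(6/11) + (1/4)(5/11) = 17/44.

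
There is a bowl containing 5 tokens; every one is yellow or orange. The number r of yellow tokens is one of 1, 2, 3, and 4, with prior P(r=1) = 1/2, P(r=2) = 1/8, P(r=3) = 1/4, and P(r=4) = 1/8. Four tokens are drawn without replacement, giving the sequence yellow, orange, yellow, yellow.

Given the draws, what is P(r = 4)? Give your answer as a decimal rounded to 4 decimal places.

0.5000

Under each hypothesis, the probability of the observed sequence is: P(data | r = 1) = (1/5)(4/4)(0/3) = 0; P(data | r = 2) = (2/5)(3/4)(1/3)(0/2) = 0; P(data | r = 3) = (3/5)(2/4)(2/3)(1/2) = 1/10; P(data | r = 4) = (4/5)(1/4)(3/3)(2/2) = 1/5.
The prior-weighted likelihoods are 1/2 · 0 = 0, 1/8 · 0 = 0, 1/4 · 1/10 = 1/40, 1/8 · 1/5 = 1/40; with total 1/20.
So P(r = 4 | data) = (1/40) / (1/20) = 1/2.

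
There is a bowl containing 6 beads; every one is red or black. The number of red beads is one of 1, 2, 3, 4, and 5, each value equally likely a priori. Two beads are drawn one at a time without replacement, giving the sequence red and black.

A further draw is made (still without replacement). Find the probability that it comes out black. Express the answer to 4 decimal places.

0.5000

For each hypothesis, P(data | H) works out to: P(data | r = 1) = (1/6)(5/5) = 1/6; P(data | r = 2) = (2/6)(4/5) = 4/15; P(data | r = 3) = (3/6)(3/5) = 3/10; P(data | r = 4) = (4/6)(2/5) = 4/15; P(data | r = 5) = (5/6)(1/5) = 1/6.
The prior-weighted likelihoods are 1/5 · 1/6 = 1/30, 1/5 · 4/15 = 4/75, 1/5 · 3/10 = 3/50, 1/5 · 4/15 = 4/75, 1/5 · 1/6 = 1/30; these sum to 7/30.
The posterior is then P(r = 1 | data) = 1/7, P(r = 2 | data) = 8/35, P(r = 3 | data) = 9/35, P(r = 4 | data) = 8/35, P(r = 5 | data) = 1/7.
So P(black next | data) = Σ P(black next | H) P(H | data) = (1)(1/7) + (3/4)(8/35) + (1/2)(9/35) + (1/4)(8/35) + (0)(1/7) = 1/2.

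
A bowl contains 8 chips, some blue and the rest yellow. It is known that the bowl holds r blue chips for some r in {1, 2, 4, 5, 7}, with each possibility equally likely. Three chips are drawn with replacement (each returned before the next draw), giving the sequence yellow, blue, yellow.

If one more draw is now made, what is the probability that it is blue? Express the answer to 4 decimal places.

0.3813

Under each hypothesis, the probability of the observed sequence is: P(data | r = 1) = (7/8)(1/8)(7/8) = 0.095703; P(data | r = 2) = (6/8)(2/8)(6/8) = 0.14062; P(data | r = 4) = (4/8)(4/8)(4/8) = 0.125; P(data | r = 5) = (3/8)(5/8)(3/8) = 0.087891; P(data | r = 7) = (1/8)(7/8)(1/8) = 0.013672.
Multiplying each by its prior: 1/5 · 0.095703 = 0.019141, 1/5 · 0.14062 = 0.028125, 1/5 · 0.125 = 0.025, 1/5 · 0.087891 = 0.017578, 1/5 · 0.013672 = 0.0027344; with total 0.092578.
Normalising, the posterior is P(r = 1 | data) = 0.20675, P(r = 2 | data) = 0.3038, P(r = 4 | data) = 0.27004, P(r = 5 | data) = 0.18987, P(r = 7 | data) = 0.029536.
So P(blue next | data) = Σ P(blue next | H) P(H | data) = (1/8)(0.20675) + (1/4)(0.3038) + (1/2)(0.27004) + (5/8)(0.18987) + (7/8)(0.029536) = 0.38133.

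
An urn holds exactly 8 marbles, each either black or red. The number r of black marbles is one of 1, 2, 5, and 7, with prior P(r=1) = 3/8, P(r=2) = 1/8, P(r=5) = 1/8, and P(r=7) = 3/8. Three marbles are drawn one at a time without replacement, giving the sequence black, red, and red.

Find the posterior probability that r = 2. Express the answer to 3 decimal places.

Compute the likelihood of the observed sequence for each case: P(data | r = 1) = (1/8)(7/7)(6/6) = 1/8; P(data | r = 2) = (2/8)(6/7)(5/6) = 5/28; P(data | r = 5) = (5/8)(3/7)(2/6) = 5/56; P(data | r = 7) = (7/8)(1/7)(0/6) = 0.
Weighting by the prior gives 3/8 · 1/8 = 3/64, 1/8 · 5/28 = 5/224, 1/8 · 5/56 = 5/448, 3/8 · 0 = 0; with total 9/112.
Hence P(r = 2 | data) = (5/224) / (9/112) = 5/18.

0.278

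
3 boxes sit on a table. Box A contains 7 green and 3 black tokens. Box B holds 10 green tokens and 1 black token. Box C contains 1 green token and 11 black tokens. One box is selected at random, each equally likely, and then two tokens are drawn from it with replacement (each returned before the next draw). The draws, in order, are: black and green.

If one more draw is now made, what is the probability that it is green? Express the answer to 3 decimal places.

The likelihood of the observed sequence under each hypothesis: P(data | box A) = (3/10)(7/10) = 0.21; P(data | box B) = (1/11)(10/11) = 0.082645; P(data | box C) = (11/12)(1/12) = 0.076389.
Multiplying each by its prior: 1/3 · 0.21 = 0.07, 1/3 · 0.082645 = 0.027548, 1/3 · 0.076389 = 0.025463; summing to 0.12301.
The posterior is then P(box A | data) = 0.56905, P(box B | data) = 0.22395, P(box C | data) = 0.207.
Averaging over the posterior, P(green next | data) = (7/10)(0.56905) + (10/11)(0.22395) + (1/12)(0.207) = 0.61918.

0.619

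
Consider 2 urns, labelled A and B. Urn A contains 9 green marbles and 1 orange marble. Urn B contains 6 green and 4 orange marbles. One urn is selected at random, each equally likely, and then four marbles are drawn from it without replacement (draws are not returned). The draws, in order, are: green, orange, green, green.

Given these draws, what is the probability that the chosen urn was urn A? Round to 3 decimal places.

For each hypothesis, P(data | H) works out to: P(data | urn A) = (9/10)(1/9)(8/8)(7/7) = 1/10; P(data | urn B) = (6/10)(4/9)(5/8)(4/7) = 2/21.
Weighting by the prior gives 1/2 · 1/10 = 1/20, 1/2 · 2/21 = 1/21; these sum to 41/420.
By Bayes' rule, P(urn A | data) = (1/20) / (41/420) = 21/41.

0.512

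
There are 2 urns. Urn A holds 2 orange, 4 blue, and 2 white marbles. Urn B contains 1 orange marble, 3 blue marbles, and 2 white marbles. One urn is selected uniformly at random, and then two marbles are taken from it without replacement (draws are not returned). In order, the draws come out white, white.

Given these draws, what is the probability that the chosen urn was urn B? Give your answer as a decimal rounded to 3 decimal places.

Compute the likelihood of the observed sequence for each case: P(data | urn A) = (2/8)(1/7) = 1/28; P(data | urn B) = (2/6)(1/5) = 1/15.
Weighting by the prior gives 1/2 · 1/28 = 1/56, 1/2 · 1/15 = 1/30; with total 43/840.
Hence P(urn B | data) = (1/30) / (43/840) = 28/43.

0.651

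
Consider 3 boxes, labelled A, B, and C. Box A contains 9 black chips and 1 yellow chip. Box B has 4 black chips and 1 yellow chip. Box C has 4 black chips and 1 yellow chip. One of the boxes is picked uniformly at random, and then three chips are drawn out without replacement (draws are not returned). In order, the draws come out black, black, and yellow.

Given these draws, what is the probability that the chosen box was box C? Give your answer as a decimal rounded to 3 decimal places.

0.400

For each hypothesis, P(data | H) works out to: P(data | box A) = (9/10)(8/9)(1/8) = 1/10; P(data | box B) = (4/5)(3/4)(1/3) = 1/5; P(data | box C) = (4/5)(3/4)(1/3) = 1/5.
Multiplying each by its prior: 1/3 · 1/10 = 1/30, 1/3 · 1/5 = 1/15, 1/3 · 1/5 = 1/15; summing to 1/6.
By Bayes' rule, P(box C | data) = (1/15) / (1/6) = 2/5.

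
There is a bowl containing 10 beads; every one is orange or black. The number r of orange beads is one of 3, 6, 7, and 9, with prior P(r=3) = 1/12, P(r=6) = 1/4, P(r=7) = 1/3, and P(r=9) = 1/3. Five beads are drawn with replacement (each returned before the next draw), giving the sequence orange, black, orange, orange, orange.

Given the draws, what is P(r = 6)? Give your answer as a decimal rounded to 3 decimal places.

The likelihood of the observed sequence under each hypothesis: P(data | r = 3) = (3/10)(7/10)(3/10)(3/10)(3/10) = 0.00567; P(data | r = 6) = (6/10)(4/10)(6/10)(6/10)(6/10) = 0.05184; P(data | r = 7) = (7/10)(3/10)(7/10)(7/10)(7/10) = 0.07203; P(data | r = 9) = (9/10)(1/10)(9/10)(9/10)(9/10) = 0.06561.
Weighting by the prior gives 1/12 · 0.00567 = 0.0004725, 1/4 · 0.05184 = 0.01296, 1/3 · 0.07203 = 0.02401, 1/3 · 0.06561 = 0.02187; these sum to 0.059312.
By Bayes' rule, P(r = 6 | data) = (0.01296) / (0.059312) = 0.2185.

0.219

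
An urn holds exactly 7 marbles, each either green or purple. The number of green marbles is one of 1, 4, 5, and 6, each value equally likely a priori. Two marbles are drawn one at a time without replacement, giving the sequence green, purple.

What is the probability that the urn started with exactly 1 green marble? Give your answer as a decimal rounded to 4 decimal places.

0.1765

For each hypothesis, P(data | H) works out to: P(data | r = 1) = (1/7)(6/6) = 1/7; P(data | r = 4) = (4/7)(3/6) = 2/7; P(data | r = 5) = (5/7)(2/6) = 5/21; P(data | r = 6) = (6/7)(1/6) = 1/7.
The prior-weighted likelihoods are 1/4 · 1/7 = 1/28, 1/4 · 2/7 = 1/14, 1/4 · 5/21 = 5/84, 1/4 · 1/7 = 1/28; with total 17/84.
Hence P(r = 1 | data) = (1/28) / (17/84) = 3/17.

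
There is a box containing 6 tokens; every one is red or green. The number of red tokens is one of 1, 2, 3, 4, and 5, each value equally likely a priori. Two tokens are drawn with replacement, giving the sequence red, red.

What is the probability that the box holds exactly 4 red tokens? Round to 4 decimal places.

0.2909

The likelihood of the observed sequence under each hypothesis: P(data | r = 1) = (1/6)(1/6) = 1/36; P(data | r = 2) = (2/6)(2/6) = 1/9; P(data | r = 3) = (3/6)(3/6) = 1/4; P(data | r = 4) = (4/6)(4/6) = 4/9; P(data | r = 5) = (5/6)(5/6) = 25/36.
The prior-weighted likelihoods are 1/5 · 1/36 = 1/180, 1/5 · 1/9 = 1/45, 1/5 · 1/4 = 1/20, 1/5 · 4/9 = 4/45, 1/5 · 25/36 = 5/36; summing to 11/36.
By Bayes' rule, P(r = 4 | data) = (4/45) / (11/36) = 16/55.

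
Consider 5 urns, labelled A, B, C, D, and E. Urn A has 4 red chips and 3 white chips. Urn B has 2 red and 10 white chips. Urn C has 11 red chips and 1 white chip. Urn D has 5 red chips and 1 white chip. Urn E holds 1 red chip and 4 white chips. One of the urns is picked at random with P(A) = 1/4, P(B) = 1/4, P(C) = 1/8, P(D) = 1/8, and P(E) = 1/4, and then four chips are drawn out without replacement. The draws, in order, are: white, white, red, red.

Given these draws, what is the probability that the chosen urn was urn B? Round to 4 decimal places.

0.1502

Compute the likelihood of the observed sequence for each case: P(data | urn A) = (3/7)(2/6)(4/5)(3/4) = 0.085714; P(data | urn B) = (10/12)(9/11)(2/10)(1/9) = 0.015152; P(data | urn C) = (1/12)(0/11) = 0; P(data | urn D) = (1/6)(0/5) = 0; P(data | urn E) = (4/5)(3/4)(1/3)(0/2) = 0.
The prior-weighted likelihoods are 1/4 · 0.085714 = 0.021429, 1/4 · 0.015152 = 0.0037879, 1/8 · 0 = 0, 1/8 · 0 = 0, 1/4 · 0 = 0; these sum to 0.025216.
By Bayes' rule, P(urn B | data) = (0.0037879) / (0.025216) = 0.15021.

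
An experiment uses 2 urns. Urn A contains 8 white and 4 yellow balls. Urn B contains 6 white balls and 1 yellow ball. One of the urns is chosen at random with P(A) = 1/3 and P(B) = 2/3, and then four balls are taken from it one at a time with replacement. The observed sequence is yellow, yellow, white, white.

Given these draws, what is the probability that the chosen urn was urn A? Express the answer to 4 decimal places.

0.6222

For each hypothesis, P(data | H) works out to: P(data | urn A) = (4/12)(4/12)(8/12)(8/12) = 0.049383; P(data | urn B) = (1/7)(1/7)(6/7)(6/7) = 0.014994.
Multiplying each by its prior: 1/3 · 0.049383 = 0.016461, 2/3 · 0.014994 = 0.0099958; these sum to 0.026457.
By Bayes' rule, P(urn A | data) = (0.016461) / (0.026457) = 0.62218.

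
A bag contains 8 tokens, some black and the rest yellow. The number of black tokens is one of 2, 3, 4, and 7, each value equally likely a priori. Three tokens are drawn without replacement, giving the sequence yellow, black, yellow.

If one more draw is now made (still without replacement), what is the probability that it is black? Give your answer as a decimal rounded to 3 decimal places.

0.386

For each hypothesis, P(data | H) works out to: P(data | r = 2) = (6/8)(2/7)(5/6) = 5/28; P(data | r = 3) = (5/8)(3/7)(4/6) = 5/28; P(data | r = 4) = (4/8)(4/7)(3/6) = 1/7; P(data | r = 7) = (1/8)(7/7)(0/6) = 0.
Multiplying each by its prior: 1/4 · 5/28 = 5/112, 1/4 · 5/28 = 5/112, 1/4 · 1/7 = 1/28, 1/4 · 0 = 0; these sum to 1/8.
The posterior is then P(r = 2 | data) = 5/14, P(r = 3 | data) = 5/14, P(r = 4 | data) = 2/7, P(r = 7 | data) = 0.
So P(black next | data) = Σ P(black next | H) P(H | data) = (1/5)(5/14) + (2/5)(5/14) + (3/5)(2/7) = 27/70.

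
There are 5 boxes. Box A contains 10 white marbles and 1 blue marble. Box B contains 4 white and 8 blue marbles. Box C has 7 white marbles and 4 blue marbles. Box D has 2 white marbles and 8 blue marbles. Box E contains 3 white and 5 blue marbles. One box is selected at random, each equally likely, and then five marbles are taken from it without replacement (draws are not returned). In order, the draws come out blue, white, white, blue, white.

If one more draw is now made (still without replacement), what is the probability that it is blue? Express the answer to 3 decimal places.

Under each hypothesis, the probability of the observed sequence is: P(data | box A) = (1/11)(10/10)(9/9)(0/8) = 0; P(data | box B) = (8/12)(4/11)(3/10)(7/9)(2/8) = 0.014141; P(data | box C) = (4/11)(7/10)(6/9)(3/8)(5/7) = 0.045455; P(data | box D) = (8/10)(2/9)(1/8)(7/7)(0/6) = 0; P(data | box E) = (5/8)(3/7)(2/6)(4/5)(1/4) = 0.017857.
The prior-weighted likelihoods are 1/5 · 0 = 0, 1/5 · 0.014141 = 0.0028283, 1/5 · 0.045455 = 0.0090909, 1/5 · 0 = 0, 1/5 · 0.017857 = 0.0035714; these sum to 0.015491.
Normalising, the posterior is P(box A | data) = 0, P(box B | data) = 0.18258, P(box C | data) = 0.58687, P(box D | data) = 0, P(box E | data) = 0.23055.
The predictive probability is P(blue next | data) = (6/7)(0.18258) + (1/3)(0.58687) + (1)(0.23055) = 0.58267.

0.583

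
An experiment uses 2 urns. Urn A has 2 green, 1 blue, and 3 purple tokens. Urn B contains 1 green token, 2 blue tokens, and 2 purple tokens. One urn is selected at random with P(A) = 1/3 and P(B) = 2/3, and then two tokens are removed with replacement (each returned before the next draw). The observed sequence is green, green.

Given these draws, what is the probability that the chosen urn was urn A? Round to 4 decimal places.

Compute the likelihood of the observed sequence for each case: P(data | urn A) = (2/6)(2/6) = 1/9; P(data | urn B) = (1/5)(1/5) = 1/25.
The prior-weighted likelihoods are 1/3 · 1/9 = 1/27, 2/3 · 1/25 = 2/75; with total 43/675.
Hence P(urn A | data) = (1/27) / (43/675) = 25/43.

0.5814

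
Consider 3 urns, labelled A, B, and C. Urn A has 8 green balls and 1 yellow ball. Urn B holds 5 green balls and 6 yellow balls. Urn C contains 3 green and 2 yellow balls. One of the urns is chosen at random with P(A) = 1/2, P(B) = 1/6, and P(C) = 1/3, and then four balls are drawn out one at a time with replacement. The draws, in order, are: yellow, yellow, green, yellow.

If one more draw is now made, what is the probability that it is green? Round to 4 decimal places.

Compute the likelihood of the observed sequence for each case: P(data | urn A) = (1/9)(1/9)(8/9)(1/9) = 0.0012193; P(data | urn B) = (6/11)(6/11)(5/11)(6/11) = 0.073765; P(data | urn C) = (2/5)(2/5)(3/5)(2/5) = 0.0384.
Weighting by the prior gives 1/2 · 0.0012193 = 0.00060966, 1/6 · 0.073765 = 0.012294, 1/3 · 0.0384 = 0.0128; these sum to 0.025704.
Normalising, the posterior is P(urn A | data) = 0.023719, P(urn B | data) = 0.4783, P(urn C | data) = 0.49798.
So P(green next | data) = Σ P(green next | H) P(H | data) = (8/9)(0.023719) + (5/11)(0.4783) + (3/5)(0.49798) = 0.53728.

0.5373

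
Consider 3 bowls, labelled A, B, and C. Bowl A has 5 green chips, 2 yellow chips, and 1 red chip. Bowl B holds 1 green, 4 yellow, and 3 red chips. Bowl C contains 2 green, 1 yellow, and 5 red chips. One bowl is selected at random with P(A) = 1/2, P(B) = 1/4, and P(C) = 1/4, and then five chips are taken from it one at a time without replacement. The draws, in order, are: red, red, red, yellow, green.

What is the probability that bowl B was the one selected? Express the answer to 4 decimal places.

0.1667

Under each hypothesis, the probability of the observed sequence is: P(data | bowl A) = (1/8)(0/7) = 0; P(data | bowl B) = (3/8)(2/7)(1/6)(4/5)(1/4) = 0.0035714; P(data | bowl C) = (5/8)(4/7)(3/6)(1/5)(2/4) = 0.017857.
Multiplying each by its prior: 1/2 · 0 = 0, 1/4 · 0.0035714 = 0.00089286, 1/4 · 0.017857 = 0.0044643; with total 0.0053571.
Hence P(bowl B | data) = (0.00089286) / (0.0053571) = 0.16667.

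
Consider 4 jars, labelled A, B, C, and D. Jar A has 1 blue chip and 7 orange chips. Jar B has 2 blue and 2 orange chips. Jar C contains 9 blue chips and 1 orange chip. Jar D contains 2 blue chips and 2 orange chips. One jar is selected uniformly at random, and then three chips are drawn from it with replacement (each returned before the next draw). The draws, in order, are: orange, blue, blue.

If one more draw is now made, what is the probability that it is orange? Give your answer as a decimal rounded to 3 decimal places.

Compute the likelihood of the observed sequence for each case: P(data | jar A) = (7/8)(1/8)(1/8) = 0.013672; P(data | jar B) = (2/4)(2/4)(2/4) = 0.125; P(data | jar C) = (1/10)(9/10)(9/10) = 0.081; P(data | jar D) = (2/4)(2/4)(2/4) = 0.125.
The prior-weighted likelihoods are 1/4 · 0.013672 = 0.003418, 1/4 · 0.125 = 0.03125, 1/4 · 0.081 = 0.02025, 1/4 · 0.125 = 0.03125; these sum to 0.086168.
Dividing through by the total gives posterior P(jar A | data) = 0.039666, P(jar B | data) = 0.36266, P(jar C | data) = 0.23501, P(jar D | data) = 0.36266.
So P(orange next | data) = Σ P(orange next | H) P(H | data) = (7/8)(0.039666) + (1/2)(0.36266) + (1/10)(0.23501) + (1/2)(0.36266) = 0.42087.

0.421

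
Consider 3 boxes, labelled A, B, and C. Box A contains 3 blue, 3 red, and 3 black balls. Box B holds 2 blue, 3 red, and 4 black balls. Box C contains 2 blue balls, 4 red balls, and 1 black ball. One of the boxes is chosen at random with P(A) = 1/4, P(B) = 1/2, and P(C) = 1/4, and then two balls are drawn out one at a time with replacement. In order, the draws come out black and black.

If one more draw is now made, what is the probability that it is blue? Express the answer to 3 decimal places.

0.248

The likelihood of the observed sequence under each hypothesis: P(data | box A) = (3/9)(3/9) = 0.11111; P(data | box B) = (4/9)(4/9) = 0.19753; P(data | box C) = (1/7)(1/7) = 0.020408.
Multiplying each by its prior: 1/4 · 0.11111 = 0.027778, 1/2 · 0.19753 = 0.098765, 1/4 · 0.020408 = 0.005102; with total 0.13165.
The posterior is then P(box A | data) = 0.211, P(box B | data) = 0.75024, P(box C | data) = 0.038756.
So P(blue next | data) = Σ P(blue next | H) P(H | data) = (1/3)(0.211) + (2/9)(0.75024) + (2/7)(0.038756) = 0.24813.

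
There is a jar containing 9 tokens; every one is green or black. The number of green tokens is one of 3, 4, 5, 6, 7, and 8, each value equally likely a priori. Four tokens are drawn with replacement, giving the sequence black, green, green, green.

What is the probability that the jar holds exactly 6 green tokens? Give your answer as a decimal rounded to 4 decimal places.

0.2291

For each hypothesis, P(data | H) works out to: P(data | r = 3) = (6/9)(3/9)(3/9)(3/9) = 0.024691; P(data | r = 4) = (5/9)(4/9)(4/9)(4/9) = 0.048773; P(data | r = 5) = (4/9)(5/9)(5/9)(5/9) = 0.076208; P(data | r = 6) = (3/9)(6/9)(6/9)(6/9) = 0.098765; P(data | r = 7) = (2/9)(7/9)(7/9)(7/9) = 0.10456; P(data | r = 8) = (1/9)(8/9)(8/9)(8/9) = 0.078037.
The prior-weighted likelihoods are 1/6 · 0.024691 = 0.0041152, 1/6 · 0.048773 = 0.0081288, 1/6 · 0.076208 = 0.012701, 1/6 · 0.098765 = 0.016461, 1/6 · 0.10456 = 0.017426, 1/6 · 0.078037 = 0.013006; summing to 0.071839.
By Bayes' rule, P(r = 6 | data) = (0.016461) / (0.071839) = 0.22914.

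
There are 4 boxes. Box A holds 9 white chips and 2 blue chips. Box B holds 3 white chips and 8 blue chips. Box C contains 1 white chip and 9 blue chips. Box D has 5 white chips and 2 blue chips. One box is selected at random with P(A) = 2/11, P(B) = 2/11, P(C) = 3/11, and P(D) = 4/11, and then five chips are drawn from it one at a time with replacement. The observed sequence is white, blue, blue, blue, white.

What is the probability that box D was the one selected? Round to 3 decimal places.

0.353

For each hypothesis, P(data | H) works out to: P(data | box A) = (9/11)(2/11)(2/11)(2/11)(9/11) = 0.0040236; P(data | box B) = (3/11)(8/11)(8/11)(8/11)(3/11) = 0.028612; P(data | box C) = (1/10)(9/10)(9/10)(9/10)(1/10) = 0.00729; P(data | box D) = (5/7)(2/7)(2/7)(2/7)(5/7) = 0.0119.
Multiplying each by its prior: 2/11 · 0.0040236 = 0.00073156, 2/11 · 0.028612 = 0.0052022, 3/11 · 0.00729 = 0.0019882, 4/11 · 0.0119 = 0.0043272; these sum to 0.012249.
So P(box D | data) = (0.0043272) / (0.012249) = 0.35327.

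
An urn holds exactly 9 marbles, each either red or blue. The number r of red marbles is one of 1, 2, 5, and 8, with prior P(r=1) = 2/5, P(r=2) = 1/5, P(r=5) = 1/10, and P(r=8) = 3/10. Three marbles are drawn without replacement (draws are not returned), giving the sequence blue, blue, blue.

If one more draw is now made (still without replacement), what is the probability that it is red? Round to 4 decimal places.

For each hypothesis, P(data | H) works out to: P(data | r = 1) = (8/9)(7/8)(6/7) = 2/3; P(data | r = 2) = (7/9)(6/8)(5/7) = 5/12; P(data | r = 5) = (4/9)(3/8)(2/7) = 1/21; P(data | r = 8) = (1/9)(0/8) = 0.
The prior-weighted likelihoods are 2/5 · 2/3 = 4/15, 1/5 · 5/12 = 1/12, 1/10 · 1/21 = 1/210, 3/10 · 0 = 0; summing to 149/420.
Dividing through by the total gives posterior P(r = 1 | data) = 112/149, P(r = 2 | data) = 35/149, P(r = 5 | data) = 2/149, P(r = 8 | data) = 0.
Averaging over the posterior, P(red next | data) = (1/6)(112/149) + (1/3)(35/149) + (5/6)(2/149) = 32/149.

0.2148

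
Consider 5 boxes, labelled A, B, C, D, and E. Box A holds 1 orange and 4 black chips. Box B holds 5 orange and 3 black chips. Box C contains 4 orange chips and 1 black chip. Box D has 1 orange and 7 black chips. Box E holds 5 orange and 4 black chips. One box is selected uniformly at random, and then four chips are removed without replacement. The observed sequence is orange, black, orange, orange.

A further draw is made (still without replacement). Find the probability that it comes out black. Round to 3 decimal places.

0.262

Compute the likelihood of the observed sequence for each case: P(data | box A) = (1/5)(4/4)(0/3) = 0; P(data | box B) = (5/8)(3/7)(4/6)(3/5) = 0.10714; P(data | box C) = (4/5)(1/4)(3/3)(2/2) = 0.2; P(data | box D) = (1/8)(7/7)(0/6) = 0; P(data | box E) = (5/9)(4/8)(4/7)(3/6) = 0.079365.
The prior-weighted likelihoods are 1/5 · 0 = 0, 1/5 · 0.10714 = 0.021429, 1/5 · 0.2 = 0.04, 1/5 · 0 = 0, 1/5 · 0.079365 = 0.015873; summing to 0.077302.
Dividing through by the total gives posterior P(box A | data) = 0, P(box B | data) = 0.27721, P(box C | data) = 0.51745, P(box D | data) = 0, P(box E | data) = 0.20534.
So P(black next | data) = Σ P(black next | H) P(H | data) = (1/2)(0.27721) + (0)(0.51745) + (3/5)(0.20534) = 0.26181.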